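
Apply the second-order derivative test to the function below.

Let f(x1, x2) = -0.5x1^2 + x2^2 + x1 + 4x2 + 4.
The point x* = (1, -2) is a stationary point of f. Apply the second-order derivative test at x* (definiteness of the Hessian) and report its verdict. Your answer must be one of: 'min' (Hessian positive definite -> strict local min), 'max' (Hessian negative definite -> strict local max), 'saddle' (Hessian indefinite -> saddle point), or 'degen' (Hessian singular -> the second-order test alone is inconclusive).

Compute the Hessian H = grad^2 f:
  H = [[-1, 0], [0, 2]]
Verify stationarity: grad f(x*) = H x* + g = (0, 0).
Eigenvalues of H: -1, 2.
Eigenvalues have mixed signs, so H is indefinite -> x* is a saddle point.

saddle


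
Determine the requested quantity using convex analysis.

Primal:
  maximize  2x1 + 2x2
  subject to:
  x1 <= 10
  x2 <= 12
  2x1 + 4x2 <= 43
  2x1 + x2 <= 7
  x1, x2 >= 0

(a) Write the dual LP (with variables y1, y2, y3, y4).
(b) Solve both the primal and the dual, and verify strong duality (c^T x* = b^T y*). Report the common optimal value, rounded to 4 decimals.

The standard primal-dual pair for 'max c^T x s.t. A x <= b, x >= 0' is:
  Dual:  min b^T y  s.t.  A^T y >= c,  y >= 0.

So the dual LP is:
  minimize  10y1 + 12y2 + 43y3 + 7y4
  subject to:
    y1 + 2y3 + 2y4 >= 2
    y2 + 4y3 + y4 >= 2
    y1, y2, y3, y4 >= 0

Solving the primal: x* = (0, 7).
  primal value c^T x* = 14.
Solving the dual: y* = (0, 0, 0, 2).
  dual value b^T y* = 14.
Strong duality: c^T x* = b^T y*. Confirmed.

14


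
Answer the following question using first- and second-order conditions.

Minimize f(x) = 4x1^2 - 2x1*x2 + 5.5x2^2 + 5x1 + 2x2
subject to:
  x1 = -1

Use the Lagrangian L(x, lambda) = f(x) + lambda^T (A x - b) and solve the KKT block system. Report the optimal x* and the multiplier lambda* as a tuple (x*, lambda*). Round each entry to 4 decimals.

Form the Lagrangian:
  L(x, lambda) = (1/2) x^T Q x + c^T x + lambda^T (A x - b)
Stationarity (grad_x L = 0): Q x + c + A^T lambda = 0.
Primal feasibility: A x = b.

This gives the KKT block system:
  [ Q   A^T ] [ x     ]   [-c ]
  [ A    0  ] [ lambda ] = [ b ]

Solving the linear system:
  x*      = (-1, -0.3636)
  lambda* = (2.2727)
  f(x*)   = -1.7273

x* = (-1, -0.3636), lambda* = (2.2727)


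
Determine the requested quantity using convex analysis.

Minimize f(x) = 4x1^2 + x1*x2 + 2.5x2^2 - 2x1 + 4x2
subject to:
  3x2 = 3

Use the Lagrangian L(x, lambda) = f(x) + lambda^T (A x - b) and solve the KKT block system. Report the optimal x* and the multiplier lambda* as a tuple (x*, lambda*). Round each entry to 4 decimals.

Form the Lagrangian:
  L(x, lambda) = (1/2) x^T Q x + c^T x + lambda^T (A x - b)
Stationarity (grad_x L = 0): Q x + c + A^T lambda = 0.
Primal feasibility: A x = b.

This gives the KKT block system:
  [ Q   A^T ] [ x     ]   [-c ]
  [ A    0  ] [ lambda ] = [ b ]

Solving the linear system:
  x*      = (0.125, 1)
  lambda* = (-3.0417)
  f(x*)   = 6.4375

x* = (0.125, 1), lambda* = (-3.0417)


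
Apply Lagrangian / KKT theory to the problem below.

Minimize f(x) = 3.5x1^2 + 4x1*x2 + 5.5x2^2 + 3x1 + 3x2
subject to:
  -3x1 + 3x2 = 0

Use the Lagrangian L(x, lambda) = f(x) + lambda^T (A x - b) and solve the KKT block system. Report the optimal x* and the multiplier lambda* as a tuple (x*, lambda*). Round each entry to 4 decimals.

Form the Lagrangian:
  L(x, lambda) = (1/2) x^T Q x + c^T x + lambda^T (A x - b)
Stationarity (grad_x L = 0): Q x + c + A^T lambda = 0.
Primal feasibility: A x = b.

This gives the KKT block system:
  [ Q   A^T ] [ x     ]   [-c ]
  [ A    0  ] [ lambda ] = [ b ]

Solving the linear system:
  x*      = (-0.2308, -0.2308)
  lambda* = (0.1538)
  f(x*)   = -0.6923

x* = (-0.2308, -0.2308), lambda* = (0.1538)


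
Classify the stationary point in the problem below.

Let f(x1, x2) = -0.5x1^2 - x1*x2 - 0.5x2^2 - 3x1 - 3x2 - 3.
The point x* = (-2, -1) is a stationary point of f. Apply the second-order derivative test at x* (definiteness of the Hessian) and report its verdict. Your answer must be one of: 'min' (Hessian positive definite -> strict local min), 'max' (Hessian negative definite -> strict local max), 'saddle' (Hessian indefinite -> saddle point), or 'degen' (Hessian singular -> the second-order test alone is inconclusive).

Compute the Hessian H = grad^2 f:
  H = [[-1, -1], [-1, -1]]
Verify stationarity: grad f(x*) = H x* + g = (0, 0).
Eigenvalues of H: -2, 0.
H has a zero eigenvalue (singular; negative semidefinite but not definite), so H is neither positive definite, negative definite, nor indefinite. The second-order test alone is inconclusive -> degen.
(Indeed, f is constant along the null direction of H through x*, so x* is not a strict local extremum.)

degen


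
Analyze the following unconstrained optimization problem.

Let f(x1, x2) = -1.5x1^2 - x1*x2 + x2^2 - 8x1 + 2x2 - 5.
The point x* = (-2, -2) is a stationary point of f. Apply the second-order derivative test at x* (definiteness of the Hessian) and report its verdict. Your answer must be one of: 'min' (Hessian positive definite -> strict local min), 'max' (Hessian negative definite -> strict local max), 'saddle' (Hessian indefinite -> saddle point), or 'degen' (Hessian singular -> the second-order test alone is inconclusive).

Compute the Hessian H = grad^2 f:
  H = [[-3, -1], [-1, 2]]
Verify stationarity: grad f(x*) = H x* + g = (0, 0).
Eigenvalues of H: -3.1926, 2.1926.
Eigenvalues have mixed signs, so H is indefinite -> x* is a saddle point.

saddle


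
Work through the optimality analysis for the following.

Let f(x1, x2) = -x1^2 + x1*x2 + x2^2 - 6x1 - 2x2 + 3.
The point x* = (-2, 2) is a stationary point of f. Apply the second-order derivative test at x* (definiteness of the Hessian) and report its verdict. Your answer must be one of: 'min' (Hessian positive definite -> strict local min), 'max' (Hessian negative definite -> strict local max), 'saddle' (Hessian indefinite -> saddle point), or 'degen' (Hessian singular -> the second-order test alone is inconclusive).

Compute the Hessian H = grad^2 f:
  H = [[-2, 1], [1, 2]]
Verify stationarity: grad f(x*) = H x* + g = (0, 0).
Eigenvalues of H: -2.2361, 2.2361.
Eigenvalues have mixed signs, so H is indefinite -> x* is a saddle point.

saddle


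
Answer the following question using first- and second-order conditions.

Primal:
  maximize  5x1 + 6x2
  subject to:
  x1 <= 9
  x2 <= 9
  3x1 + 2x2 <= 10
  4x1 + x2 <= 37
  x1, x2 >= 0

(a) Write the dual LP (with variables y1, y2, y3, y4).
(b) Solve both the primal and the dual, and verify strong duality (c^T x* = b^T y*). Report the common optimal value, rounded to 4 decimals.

The standard primal-dual pair for 'max c^T x s.t. A x <= b, x >= 0' is:
  Dual:  min b^T y  s.t.  A^T y >= c,  y >= 0.

So the dual LP is:
  minimize  9y1 + 9y2 + 10y3 + 37y4
  subject to:
    y1 + 3y3 + 4y4 >= 5
    y2 + 2y3 + y4 >= 6
    y1, y2, y3, y4 >= 0

Solving the primal: x* = (0, 5).
  primal value c^T x* = 30.
Solving the dual: y* = (0, 0, 3, 0).
  dual value b^T y* = 30.
Strong duality: c^T x* = b^T y*. Confirmed.

30


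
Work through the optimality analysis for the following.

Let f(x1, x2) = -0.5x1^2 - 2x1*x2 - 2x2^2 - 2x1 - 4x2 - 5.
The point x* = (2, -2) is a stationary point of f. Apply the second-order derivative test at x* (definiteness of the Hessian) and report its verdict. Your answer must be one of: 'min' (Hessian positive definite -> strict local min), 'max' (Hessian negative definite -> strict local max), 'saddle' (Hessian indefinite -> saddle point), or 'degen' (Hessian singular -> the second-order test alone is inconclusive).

Compute the Hessian H = grad^2 f:
  H = [[-1, -2], [-2, -4]]
Verify stationarity: grad f(x*) = H x* + g = (0, 0).
Eigenvalues of H: -5, 0.
H has a zero eigenvalue (singular; negative semidefinite but not definite), so H is neither positive definite, negative definite, nor indefinite. The second-order test alone is inconclusive -> degen.
(Indeed, f is constant along the null direction of H through x*, so x* is not a strict local extremum.)

degen


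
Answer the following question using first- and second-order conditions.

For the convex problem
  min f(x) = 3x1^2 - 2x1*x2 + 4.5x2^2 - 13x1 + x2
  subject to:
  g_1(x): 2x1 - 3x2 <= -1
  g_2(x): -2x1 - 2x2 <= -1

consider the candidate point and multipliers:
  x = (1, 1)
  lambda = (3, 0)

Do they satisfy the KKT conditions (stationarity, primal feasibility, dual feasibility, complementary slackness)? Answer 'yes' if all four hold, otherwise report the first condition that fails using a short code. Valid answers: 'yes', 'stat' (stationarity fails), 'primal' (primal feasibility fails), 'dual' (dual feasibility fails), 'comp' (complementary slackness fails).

Gradient of f: grad f(x) = Q x + c = (-9, 8)
Constraint values g_i(x) = a_i^T x - b_i:
  g_1((1, 1)) = 0
  g_2((1, 1)) = -3
Stationarity residual: grad f(x) + sum_i lambda_i a_i = (-3, -1)
  -> stationarity FAILS
Primal feasibility (all g_i <= 0): OK
Dual feasibility (all lambda_i >= 0): OK
Complementary slackness (lambda_i * g_i(x) = 0 for all i): OK

Verdict: the first failing condition is stationarity -> stat.

stat


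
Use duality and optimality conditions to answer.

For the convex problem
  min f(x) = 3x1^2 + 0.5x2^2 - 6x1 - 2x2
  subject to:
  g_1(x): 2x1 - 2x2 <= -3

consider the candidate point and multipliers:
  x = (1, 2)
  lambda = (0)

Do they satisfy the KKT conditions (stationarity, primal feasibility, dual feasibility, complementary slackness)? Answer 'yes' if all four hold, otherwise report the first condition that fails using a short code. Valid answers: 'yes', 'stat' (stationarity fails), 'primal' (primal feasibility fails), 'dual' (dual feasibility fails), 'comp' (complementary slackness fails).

Gradient of f: grad f(x) = Q x + c = (0, 0)
Constraint values g_i(x) = a_i^T x - b_i:
  g_1((1, 2)) = 1
Stationarity residual: grad f(x) + sum_i lambda_i a_i = (0, 0)
  -> stationarity OK
Primal feasibility (all g_i <= 0): FAILS
Dual feasibility (all lambda_i >= 0): OK
Complementary slackness (lambda_i * g_i(x) = 0 for all i): OK

Verdict: the first failing condition is primal_feasibility -> primal.

primal


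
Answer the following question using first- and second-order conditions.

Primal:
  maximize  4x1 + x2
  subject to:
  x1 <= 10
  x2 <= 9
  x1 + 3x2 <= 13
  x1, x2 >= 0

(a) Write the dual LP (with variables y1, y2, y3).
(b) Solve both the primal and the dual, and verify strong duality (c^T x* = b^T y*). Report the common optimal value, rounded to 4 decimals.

The standard primal-dual pair for 'max c^T x s.t. A x <= b, x >= 0' is:
  Dual:  min b^T y  s.t.  A^T y >= c,  y >= 0.

So the dual LP is:
  minimize  10y1 + 9y2 + 13y3
  subject to:
    y1 + y3 >= 4
    y2 + 3y3 >= 1
    y1, y2, y3 >= 0

Solving the primal: x* = (10, 1).
  primal value c^T x* = 41.
Solving the dual: y* = (3.6667, 0, 0.3333).
  dual value b^T y* = 41.
Strong duality: c^T x* = b^T y*. Confirmed.

41


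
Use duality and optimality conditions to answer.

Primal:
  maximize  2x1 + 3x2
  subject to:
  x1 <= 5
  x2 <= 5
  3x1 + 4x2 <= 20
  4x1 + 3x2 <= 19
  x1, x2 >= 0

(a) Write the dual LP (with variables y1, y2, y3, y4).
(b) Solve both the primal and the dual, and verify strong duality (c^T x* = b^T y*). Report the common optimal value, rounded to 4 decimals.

The standard primal-dual pair for 'max c^T x s.t. A x <= b, x >= 0' is:
  Dual:  min b^T y  s.t.  A^T y >= c,  y >= 0.

So the dual LP is:
  minimize  5y1 + 5y2 + 20y3 + 19y4
  subject to:
    y1 + 3y3 + 4y4 >= 2
    y2 + 4y3 + 3y4 >= 3
    y1, y2, y3, y4 >= 0

Solving the primal: x* = (0, 5).
  primal value c^T x* = 15.
Solving the dual: y* = (0, 0.3333, 0.6667, 0).
  dual value b^T y* = 15.
Strong duality: c^T x* = b^T y*. Confirmed.

15


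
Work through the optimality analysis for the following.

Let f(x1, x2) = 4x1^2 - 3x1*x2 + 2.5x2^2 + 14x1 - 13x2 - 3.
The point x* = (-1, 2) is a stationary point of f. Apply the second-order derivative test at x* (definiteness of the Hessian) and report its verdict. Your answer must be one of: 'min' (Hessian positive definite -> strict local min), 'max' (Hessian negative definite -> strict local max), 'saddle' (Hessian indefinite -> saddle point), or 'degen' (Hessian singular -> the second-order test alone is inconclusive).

Compute the Hessian H = grad^2 f:
  H = [[8, -3], [-3, 5]]
Verify stationarity: grad f(x*) = H x* + g = (0, 0).
Eigenvalues of H: 3.1459, 9.8541.
Both eigenvalues > 0, so H is positive definite -> x* is a strict local min.

min


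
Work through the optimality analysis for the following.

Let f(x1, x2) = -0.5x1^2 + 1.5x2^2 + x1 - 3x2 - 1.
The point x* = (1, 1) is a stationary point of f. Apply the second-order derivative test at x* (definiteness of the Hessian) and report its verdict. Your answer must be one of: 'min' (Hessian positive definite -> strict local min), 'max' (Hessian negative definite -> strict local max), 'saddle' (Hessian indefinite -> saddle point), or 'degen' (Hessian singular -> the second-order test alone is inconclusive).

Compute the Hessian H = grad^2 f:
  H = [[-1, 0], [0, 3]]
Verify stationarity: grad f(x*) = H x* + g = (0, 0).
Eigenvalues of H: -1, 3.
Eigenvalues have mixed signs, so H is indefinite -> x* is a saddle point.

saddle


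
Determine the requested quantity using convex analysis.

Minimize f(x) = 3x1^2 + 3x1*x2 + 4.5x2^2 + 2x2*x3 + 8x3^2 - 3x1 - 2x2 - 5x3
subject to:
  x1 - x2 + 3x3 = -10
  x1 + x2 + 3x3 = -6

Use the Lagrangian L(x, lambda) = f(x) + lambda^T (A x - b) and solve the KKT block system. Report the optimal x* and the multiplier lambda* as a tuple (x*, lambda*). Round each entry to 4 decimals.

Form the Lagrangian:
  L(x, lambda) = (1/2) x^T Q x + c^T x + lambda^T (A x - b)
Stationarity (grad_x L = 0): Q x + c + A^T lambda = 0.
Primal feasibility: A x = b.

This gives the KKT block system:
  [ Q   A^T ] [ x     ]   [-c ]
  [ A    0  ] [ lambda ] = [ b ]

Solving the linear system:
  x*      = (-2.2571, 2, -1.9143)
  lambda* = (7.9714, 2.5714)
  f(x*)   = 53.7429

x* = (-2.2571, 2, -1.9143), lambda* = (7.9714, 2.5714)


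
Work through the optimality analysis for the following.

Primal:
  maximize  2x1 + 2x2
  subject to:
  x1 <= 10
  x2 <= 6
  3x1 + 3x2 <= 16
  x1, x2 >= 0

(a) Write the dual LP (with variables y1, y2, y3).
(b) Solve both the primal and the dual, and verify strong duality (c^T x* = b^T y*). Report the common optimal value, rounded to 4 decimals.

The standard primal-dual pair for 'max c^T x s.t. A x <= b, x >= 0' is:
  Dual:  min b^T y  s.t.  A^T y >= c,  y >= 0.

So the dual LP is:
  minimize  10y1 + 6y2 + 16y3
  subject to:
    y1 + 3y3 >= 2
    y2 + 3y3 >= 2
    y1, y2, y3 >= 0

Solving the primal: x* = (5.3333, 0).
  primal value c^T x* = 10.6667.
Solving the dual: y* = (0, 0, 0.6667).
  dual value b^T y* = 10.6667.
Strong duality: c^T x* = b^T y*. Confirmed.

10.6667


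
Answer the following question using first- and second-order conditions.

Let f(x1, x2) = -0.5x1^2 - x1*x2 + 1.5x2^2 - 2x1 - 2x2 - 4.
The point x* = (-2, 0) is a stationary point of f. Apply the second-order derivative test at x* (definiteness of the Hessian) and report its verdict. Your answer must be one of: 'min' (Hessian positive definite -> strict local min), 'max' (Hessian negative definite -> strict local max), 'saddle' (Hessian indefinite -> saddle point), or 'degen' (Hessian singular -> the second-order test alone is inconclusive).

Compute the Hessian H = grad^2 f:
  H = [[-1, -1], [-1, 3]]
Verify stationarity: grad f(x*) = H x* + g = (0, 0).
Eigenvalues of H: -1.2361, 3.2361.
Eigenvalues have mixed signs, so H is indefinite -> x* is a saddle point.

saddle


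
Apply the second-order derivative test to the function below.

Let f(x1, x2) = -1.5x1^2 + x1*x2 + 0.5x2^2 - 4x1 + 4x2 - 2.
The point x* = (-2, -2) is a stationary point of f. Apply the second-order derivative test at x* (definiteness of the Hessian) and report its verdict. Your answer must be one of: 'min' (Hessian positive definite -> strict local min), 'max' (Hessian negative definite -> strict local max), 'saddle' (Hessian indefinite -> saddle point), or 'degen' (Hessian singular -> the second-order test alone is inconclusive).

Compute the Hessian H = grad^2 f:
  H = [[-3, 1], [1, 1]]
Verify stationarity: grad f(x*) = H x* + g = (0, 0).
Eigenvalues of H: -3.2361, 1.2361.
Eigenvalues have mixed signs, so H is indefinite -> x* is a saddle point.

saddle


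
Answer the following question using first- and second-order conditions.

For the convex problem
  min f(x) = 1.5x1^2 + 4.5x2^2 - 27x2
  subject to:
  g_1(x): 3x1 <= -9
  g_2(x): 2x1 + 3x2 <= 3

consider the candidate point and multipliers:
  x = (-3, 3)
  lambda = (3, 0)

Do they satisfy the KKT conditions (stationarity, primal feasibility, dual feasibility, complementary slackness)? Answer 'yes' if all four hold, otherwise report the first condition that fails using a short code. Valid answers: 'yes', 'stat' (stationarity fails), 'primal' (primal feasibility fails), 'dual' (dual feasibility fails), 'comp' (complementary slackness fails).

Gradient of f: grad f(x) = Q x + c = (-9, 0)
Constraint values g_i(x) = a_i^T x - b_i:
  g_1((-3, 3)) = 0
  g_2((-3, 3)) = 0
Stationarity residual: grad f(x) + sum_i lambda_i a_i = (0, 0)
  -> stationarity OK
Primal feasibility (all g_i <= 0): OK
Dual feasibility (all lambda_i >= 0): OK
Complementary slackness (lambda_i * g_i(x) = 0 for all i): OK

Verdict: yes, KKT holds.

yes


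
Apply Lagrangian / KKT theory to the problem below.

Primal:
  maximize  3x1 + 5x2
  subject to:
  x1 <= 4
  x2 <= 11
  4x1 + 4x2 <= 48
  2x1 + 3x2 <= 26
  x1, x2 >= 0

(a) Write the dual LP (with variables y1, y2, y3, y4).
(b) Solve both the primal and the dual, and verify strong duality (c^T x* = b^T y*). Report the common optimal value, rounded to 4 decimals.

The standard primal-dual pair for 'max c^T x s.t. A x <= b, x >= 0' is:
  Dual:  min b^T y  s.t.  A^T y >= c,  y >= 0.

So the dual LP is:
  minimize  4y1 + 11y2 + 48y3 + 26y4
  subject to:
    y1 + 4y3 + 2y4 >= 3
    y2 + 4y3 + 3y4 >= 5
    y1, y2, y3, y4 >= 0

Solving the primal: x* = (0, 8.6667).
  primal value c^T x* = 43.3333.
Solving the dual: y* = (0, 0, 0, 1.6667).
  dual value b^T y* = 43.3333.
Strong duality: c^T x* = b^T y*. Confirmed.

43.3333


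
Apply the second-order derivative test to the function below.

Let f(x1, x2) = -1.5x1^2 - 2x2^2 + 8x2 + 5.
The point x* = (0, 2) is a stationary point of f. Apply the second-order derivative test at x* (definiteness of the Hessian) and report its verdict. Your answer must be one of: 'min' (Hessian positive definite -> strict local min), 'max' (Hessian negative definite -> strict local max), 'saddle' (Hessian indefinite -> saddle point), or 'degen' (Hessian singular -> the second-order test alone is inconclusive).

Compute the Hessian H = grad^2 f:
  H = [[-3, 0], [0, -4]]
Verify stationarity: grad f(x*) = H x* + g = (0, 0).
Eigenvalues of H: -4, -3.
Both eigenvalues < 0, so H is negative definite -> x* is a strict local max.

max


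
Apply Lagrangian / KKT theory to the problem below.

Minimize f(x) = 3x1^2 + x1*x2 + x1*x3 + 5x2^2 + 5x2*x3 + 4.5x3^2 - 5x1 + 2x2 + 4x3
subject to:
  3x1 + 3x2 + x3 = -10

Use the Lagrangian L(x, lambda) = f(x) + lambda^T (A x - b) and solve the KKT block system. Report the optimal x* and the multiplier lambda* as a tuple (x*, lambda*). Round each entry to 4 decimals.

Form the Lagrangian:
  L(x, lambda) = (1/2) x^T Q x + c^T x + lambda^T (A x - b)
Stationarity (grad_x L = 0): Q x + c + A^T lambda = 0.
Primal feasibility: A x = b.

This gives the KKT block system:
  [ Q   A^T ] [ x     ]   [-c ]
  [ A    0  ] [ lambda ] = [ b ]

Solving the linear system:
  x*      = (-1.6367, -1.7254, 0.0864)
  lambda* = (5.4864)
  f(x*)   = 29.971

x* = (-1.6367, -1.7254, 0.0864), lambda* = (5.4864)


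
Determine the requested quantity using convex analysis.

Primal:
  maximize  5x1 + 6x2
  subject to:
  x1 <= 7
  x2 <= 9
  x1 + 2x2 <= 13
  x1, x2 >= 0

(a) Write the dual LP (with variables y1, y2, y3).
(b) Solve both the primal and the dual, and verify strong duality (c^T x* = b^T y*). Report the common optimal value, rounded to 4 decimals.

The standard primal-dual pair for 'max c^T x s.t. A x <= b, x >= 0' is:
  Dual:  min b^T y  s.t.  A^T y >= c,  y >= 0.

So the dual LP is:
  minimize  7y1 + 9y2 + 13y3
  subject to:
    y1 + y3 >= 5
    y2 + 2y3 >= 6
    y1, y2, y3 >= 0

Solving the primal: x* = (7, 3).
  primal value c^T x* = 53.
Solving the dual: y* = (2, 0, 3).
  dual value b^T y* = 53.
Strong duality: c^T x* = b^T y*. Confirmed.

53


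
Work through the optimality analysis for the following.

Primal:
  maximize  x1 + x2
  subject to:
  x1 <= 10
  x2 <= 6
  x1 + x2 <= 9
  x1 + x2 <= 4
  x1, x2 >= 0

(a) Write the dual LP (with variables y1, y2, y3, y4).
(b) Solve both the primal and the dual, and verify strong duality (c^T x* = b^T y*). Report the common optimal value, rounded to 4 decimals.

The standard primal-dual pair for 'max c^T x s.t. A x <= b, x >= 0' is:
  Dual:  min b^T y  s.t.  A^T y >= c,  y >= 0.

So the dual LP is:
  minimize  10y1 + 6y2 + 9y3 + 4y4
  subject to:
    y1 + y3 + y4 >= 1
    y2 + y3 + y4 >= 1
    y1, y2, y3, y4 >= 0

Solving the primal: x* = (4, 0).
  primal value c^T x* = 4.
Solving the dual: y* = (0, 0, 0, 1).
  dual value b^T y* = 4.
Strong duality: c^T x* = b^T y*. Confirmed.

4


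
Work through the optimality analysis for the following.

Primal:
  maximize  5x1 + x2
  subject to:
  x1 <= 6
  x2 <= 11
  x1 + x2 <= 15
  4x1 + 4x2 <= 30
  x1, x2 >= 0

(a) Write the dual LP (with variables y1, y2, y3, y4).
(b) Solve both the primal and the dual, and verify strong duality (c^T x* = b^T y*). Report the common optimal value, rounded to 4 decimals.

The standard primal-dual pair for 'max c^T x s.t. A x <= b, x >= 0' is:
  Dual:  min b^T y  s.t.  A^T y >= c,  y >= 0.

So the dual LP is:
  minimize  6y1 + 11y2 + 15y3 + 30y4
  subject to:
    y1 + y3 + 4y4 >= 5
    y2 + y3 + 4y4 >= 1
    y1, y2, y3, y4 >= 0

Solving the primal: x* = (6, 1.5).
  primal value c^T x* = 31.5.
Solving the dual: y* = (4, 0, 0, 0.25).
  dual value b^T y* = 31.5.
Strong duality: c^T x* = b^T y*. Confirmed.

31.5


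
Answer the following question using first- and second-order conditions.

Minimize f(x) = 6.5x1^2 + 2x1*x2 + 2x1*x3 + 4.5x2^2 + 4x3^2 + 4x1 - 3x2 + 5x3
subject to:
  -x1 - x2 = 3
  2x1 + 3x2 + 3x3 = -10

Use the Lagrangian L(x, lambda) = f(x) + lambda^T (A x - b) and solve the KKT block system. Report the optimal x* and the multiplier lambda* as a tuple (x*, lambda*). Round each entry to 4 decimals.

Form the Lagrangian:
  L(x, lambda) = (1/2) x^T Q x + c^T x + lambda^T (A x - b)
Stationarity (grad_x L = 0): Q x + c + A^T lambda = 0.
Primal feasibility: A x = b.

This gives the KKT block system:
  [ Q   A^T ] [ x     ]   [-c ]
  [ A    0  ] [ lambda ] = [ b ]

Solving the linear system:
  x*      = (-1.3901, -1.6099, -0.7967)
  lambda* = (-16.1154, 1.3846)
  f(x*)   = 28.739

x* = (-1.3901, -1.6099, -0.7967), lambda* = (-16.1154, 1.3846)


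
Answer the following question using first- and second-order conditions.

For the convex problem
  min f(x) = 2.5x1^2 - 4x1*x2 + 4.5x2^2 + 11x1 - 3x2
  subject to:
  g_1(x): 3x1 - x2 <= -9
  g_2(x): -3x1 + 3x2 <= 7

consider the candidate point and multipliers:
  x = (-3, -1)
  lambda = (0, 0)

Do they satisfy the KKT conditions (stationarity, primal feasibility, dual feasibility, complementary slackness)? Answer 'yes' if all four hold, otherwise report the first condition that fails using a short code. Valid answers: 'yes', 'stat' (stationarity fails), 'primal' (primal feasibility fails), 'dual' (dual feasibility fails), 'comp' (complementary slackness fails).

Gradient of f: grad f(x) = Q x + c = (0, 0)
Constraint values g_i(x) = a_i^T x - b_i:
  g_1((-3, -1)) = 1
  g_2((-3, -1)) = -1
Stationarity residual: grad f(x) + sum_i lambda_i a_i = (0, 0)
  -> stationarity OK
Primal feasibility (all g_i <= 0): FAILS
Dual feasibility (all lambda_i >= 0): OK
Complementary slackness (lambda_i * g_i(x) = 0 for all i): OK

Verdict: the first failing condition is primal_feasibility -> primal.

primal


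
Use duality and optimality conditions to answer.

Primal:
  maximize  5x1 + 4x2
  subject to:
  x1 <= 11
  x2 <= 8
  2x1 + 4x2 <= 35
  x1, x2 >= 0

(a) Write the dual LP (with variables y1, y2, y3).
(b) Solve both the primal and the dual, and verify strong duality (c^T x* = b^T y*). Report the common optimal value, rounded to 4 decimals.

The standard primal-dual pair for 'max c^T x s.t. A x <= b, x >= 0' is:
  Dual:  min b^T y  s.t.  A^T y >= c,  y >= 0.

So the dual LP is:
  minimize  11y1 + 8y2 + 35y3
  subject to:
    y1 + 2y3 >= 5
    y2 + 4y3 >= 4
    y1, y2, y3 >= 0

Solving the primal: x* = (11, 3.25).
  primal value c^T x* = 68.
Solving the dual: y* = (3, 0, 1).
  dual value b^T y* = 68.
Strong duality: c^T x* = b^T y*. Confirmed.

68


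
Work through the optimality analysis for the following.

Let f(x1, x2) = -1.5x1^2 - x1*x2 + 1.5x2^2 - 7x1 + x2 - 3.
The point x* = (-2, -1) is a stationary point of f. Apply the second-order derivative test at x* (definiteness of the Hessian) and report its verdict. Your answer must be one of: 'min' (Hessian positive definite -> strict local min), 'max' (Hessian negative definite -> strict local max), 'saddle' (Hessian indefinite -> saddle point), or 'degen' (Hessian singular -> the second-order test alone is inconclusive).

Compute the Hessian H = grad^2 f:
  H = [[-3, -1], [-1, 3]]
Verify stationarity: grad f(x*) = H x* + g = (0, 0).
Eigenvalues of H: -3.1623, 3.1623.
Eigenvalues have mixed signs, so H is indefinite -> x* is a saddle point.

saddle


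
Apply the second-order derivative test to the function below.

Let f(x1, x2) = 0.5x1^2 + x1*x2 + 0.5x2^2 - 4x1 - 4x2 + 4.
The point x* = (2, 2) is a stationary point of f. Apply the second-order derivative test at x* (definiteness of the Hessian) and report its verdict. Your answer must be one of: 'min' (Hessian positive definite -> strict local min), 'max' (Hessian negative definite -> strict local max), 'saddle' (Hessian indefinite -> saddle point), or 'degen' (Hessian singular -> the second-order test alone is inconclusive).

Compute the Hessian H = grad^2 f:
  H = [[1, 1], [1, 1]]
Verify stationarity: grad f(x*) = H x* + g = (0, 0).
Eigenvalues of H: 0, 2.
H has a zero eigenvalue (singular; positive semidefinite but not definite), so H is neither positive definite, negative definite, nor indefinite. The second-order test alone is inconclusive -> degen.
(Indeed, f is constant along the null direction of H through x*, so x* is not a strict local extremum.)

degen


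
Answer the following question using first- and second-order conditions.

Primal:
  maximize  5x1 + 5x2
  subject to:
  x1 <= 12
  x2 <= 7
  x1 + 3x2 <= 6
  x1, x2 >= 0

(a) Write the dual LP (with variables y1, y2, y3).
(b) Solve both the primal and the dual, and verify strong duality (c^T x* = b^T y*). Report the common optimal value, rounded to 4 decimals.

The standard primal-dual pair for 'max c^T x s.t. A x <= b, x >= 0' is:
  Dual:  min b^T y  s.t.  A^T y >= c,  y >= 0.

So the dual LP is:
  minimize  12y1 + 7y2 + 6y3
  subject to:
    y1 + y3 >= 5
    y2 + 3y3 >= 5
    y1, y2, y3 >= 0

Solving the primal: x* = (6, 0).
  primal value c^T x* = 30.
Solving the dual: y* = (0, 0, 5).
  dual value b^T y* = 30.
Strong duality: c^T x* = b^T y*. Confirmed.

30


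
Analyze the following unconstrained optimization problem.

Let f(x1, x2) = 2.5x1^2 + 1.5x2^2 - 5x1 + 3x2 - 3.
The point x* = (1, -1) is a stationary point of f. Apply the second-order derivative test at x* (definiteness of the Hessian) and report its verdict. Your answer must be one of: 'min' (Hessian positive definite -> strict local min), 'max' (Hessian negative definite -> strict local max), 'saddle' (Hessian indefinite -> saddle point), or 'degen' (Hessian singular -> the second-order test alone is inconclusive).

Compute the Hessian H = grad^2 f:
  H = [[5, 0], [0, 3]]
Verify stationarity: grad f(x*) = H x* + g = (0, 0).
Eigenvalues of H: 3, 5.
Both eigenvalues > 0, so H is positive definite -> x* is a strict local min.

min


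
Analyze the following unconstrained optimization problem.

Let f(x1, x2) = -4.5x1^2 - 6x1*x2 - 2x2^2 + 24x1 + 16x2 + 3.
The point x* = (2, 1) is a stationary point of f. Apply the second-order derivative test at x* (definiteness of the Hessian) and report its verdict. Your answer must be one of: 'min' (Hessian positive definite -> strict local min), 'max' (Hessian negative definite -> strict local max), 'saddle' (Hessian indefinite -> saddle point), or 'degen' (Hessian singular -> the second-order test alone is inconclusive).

Compute the Hessian H = grad^2 f:
  H = [[-9, -6], [-6, -4]]
Verify stationarity: grad f(x*) = H x* + g = (0, 0).
Eigenvalues of H: -13, 0.
H has a zero eigenvalue (singular; negative semidefinite but not definite), so H is neither positive definite, negative definite, nor indefinite. The second-order test alone is inconclusive -> degen.
(Indeed, f is constant along the null direction of H through x*, so x* is not a strict local extremum.)

degen


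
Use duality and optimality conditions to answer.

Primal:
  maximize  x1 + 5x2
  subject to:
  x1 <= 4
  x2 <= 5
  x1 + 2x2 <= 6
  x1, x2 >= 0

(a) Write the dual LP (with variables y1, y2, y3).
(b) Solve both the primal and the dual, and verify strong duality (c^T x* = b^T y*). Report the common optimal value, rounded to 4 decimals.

The standard primal-dual pair for 'max c^T x s.t. A x <= b, x >= 0' is:
  Dual:  min b^T y  s.t.  A^T y >= c,  y >= 0.

So the dual LP is:
  minimize  4y1 + 5y2 + 6y3
  subject to:
    y1 + y3 >= 1
    y2 + 2y3 >= 5
    y1, y2, y3 >= 0

Solving the primal: x* = (0, 3).
  primal value c^T x* = 15.
Solving the dual: y* = (0, 0, 2.5).
  dual value b^T y* = 15.
Strong duality: c^T x* = b^T y*. Confirmed.

15


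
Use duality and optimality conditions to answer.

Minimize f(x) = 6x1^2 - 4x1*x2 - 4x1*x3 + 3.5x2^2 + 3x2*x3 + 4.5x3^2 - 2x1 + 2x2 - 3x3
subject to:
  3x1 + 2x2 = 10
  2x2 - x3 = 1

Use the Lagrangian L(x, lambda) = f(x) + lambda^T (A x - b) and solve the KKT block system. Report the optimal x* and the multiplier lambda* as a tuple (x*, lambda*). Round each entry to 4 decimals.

Form the Lagrangian:
  L(x, lambda) = (1/2) x^T Q x + c^T x + lambda^T (A x - b)
Stationarity (grad_x L = 0): Q x + c + A^T lambda = 0.
Primal feasibility: A x = b.

This gives the KKT block system:
  [ Q   A^T ] [ x     ]   [-c ]
  [ A    0  ] [ lambda ] = [ b ]

Solving the linear system:
  x*      = (2.5211, 1.2183, 1.4367)
  lambda* = (-5.8777, 3.5007)
  f(x*)   = 24.1805

x* = (2.5211, 1.2183, 1.4367), lambda* = (-5.8777, 3.5007)


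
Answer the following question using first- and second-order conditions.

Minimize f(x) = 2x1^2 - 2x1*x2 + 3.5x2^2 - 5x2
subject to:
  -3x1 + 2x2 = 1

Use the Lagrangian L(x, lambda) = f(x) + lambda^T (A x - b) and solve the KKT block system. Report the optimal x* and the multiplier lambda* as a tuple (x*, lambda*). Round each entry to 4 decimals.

Form the Lagrangian:
  L(x, lambda) = (1/2) x^T Q x + c^T x + lambda^T (A x - b)
Stationarity (grad_x L = 0): Q x + c + A^T lambda = 0.
Primal feasibility: A x = b.

This gives the KKT block system:
  [ Q   A^T ] [ x     ]   [-c ]
  [ A    0  ] [ lambda ] = [ b ]

Solving the linear system:
  x*      = (0.2364, 0.8545)
  lambda* = (-0.2545)
  f(x*)   = -2.0091

x* = (0.2364, 0.8545), lambda* = (-0.2545)


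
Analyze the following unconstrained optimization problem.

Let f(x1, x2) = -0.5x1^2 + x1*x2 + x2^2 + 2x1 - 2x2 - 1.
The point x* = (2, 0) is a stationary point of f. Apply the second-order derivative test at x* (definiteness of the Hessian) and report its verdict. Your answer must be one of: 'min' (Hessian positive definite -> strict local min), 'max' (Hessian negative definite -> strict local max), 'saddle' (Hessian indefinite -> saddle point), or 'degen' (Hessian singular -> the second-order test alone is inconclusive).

Compute the Hessian H = grad^2 f:
  H = [[-1, 1], [1, 2]]
Verify stationarity: grad f(x*) = H x* + g = (0, 0).
Eigenvalues of H: -1.3028, 2.3028.
Eigenvalues have mixed signs, so H is indefinite -> x* is a saddle point.

saddle


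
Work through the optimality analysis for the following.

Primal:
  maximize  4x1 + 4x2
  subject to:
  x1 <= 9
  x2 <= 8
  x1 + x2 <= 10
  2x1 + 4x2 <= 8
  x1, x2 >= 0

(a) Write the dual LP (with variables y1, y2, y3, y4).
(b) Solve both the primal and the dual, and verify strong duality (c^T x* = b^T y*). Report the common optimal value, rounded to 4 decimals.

The standard primal-dual pair for 'max c^T x s.t. A x <= b, x >= 0' is:
  Dual:  min b^T y  s.t.  A^T y >= c,  y >= 0.

So the dual LP is:
  minimize  9y1 + 8y2 + 10y3 + 8y4
  subject to:
    y1 + y3 + 2y4 >= 4
    y2 + y3 + 4y4 >= 4
    y1, y2, y3, y4 >= 0

Solving the primal: x* = (4, 0).
  primal value c^T x* = 16.
Solving the dual: y* = (0, 0, 0, 2).
  dual value b^T y* = 16.
Strong duality: c^T x* = b^T y*. Confirmed.

16


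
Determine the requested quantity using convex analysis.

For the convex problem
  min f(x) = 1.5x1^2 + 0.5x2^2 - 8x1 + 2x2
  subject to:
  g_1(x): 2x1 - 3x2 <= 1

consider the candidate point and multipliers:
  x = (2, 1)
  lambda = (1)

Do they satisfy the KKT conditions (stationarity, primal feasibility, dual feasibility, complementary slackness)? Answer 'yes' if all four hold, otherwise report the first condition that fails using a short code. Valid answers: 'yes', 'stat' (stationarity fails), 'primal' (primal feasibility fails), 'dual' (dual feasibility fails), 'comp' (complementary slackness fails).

Gradient of f: grad f(x) = Q x + c = (-2, 3)
Constraint values g_i(x) = a_i^T x - b_i:
  g_1((2, 1)) = 0
Stationarity residual: grad f(x) + sum_i lambda_i a_i = (0, 0)
  -> stationarity OK
Primal feasibility (all g_i <= 0): OK
Dual feasibility (all lambda_i >= 0): OK
Complementary slackness (lambda_i * g_i(x) = 0 for all i): OK

Verdict: yes, KKT holds.

yes


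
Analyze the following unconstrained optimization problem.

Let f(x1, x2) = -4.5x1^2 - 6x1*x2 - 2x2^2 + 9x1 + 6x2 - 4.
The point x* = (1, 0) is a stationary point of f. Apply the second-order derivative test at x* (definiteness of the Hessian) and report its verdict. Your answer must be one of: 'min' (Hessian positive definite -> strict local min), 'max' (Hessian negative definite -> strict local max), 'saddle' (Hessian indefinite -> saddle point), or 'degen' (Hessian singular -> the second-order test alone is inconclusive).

Compute the Hessian H = grad^2 f:
  H = [[-9, -6], [-6, -4]]
Verify stationarity: grad f(x*) = H x* + g = (0, 0).
Eigenvalues of H: -13, 0.
H has a zero eigenvalue (singular; negative semidefinite but not definite), so H is neither positive definite, negative definite, nor indefinite. The second-order test alone is inconclusive -> degen.
(Indeed, f is constant along the null direction of H through x*, so x* is not a strict local extremum.)

degen


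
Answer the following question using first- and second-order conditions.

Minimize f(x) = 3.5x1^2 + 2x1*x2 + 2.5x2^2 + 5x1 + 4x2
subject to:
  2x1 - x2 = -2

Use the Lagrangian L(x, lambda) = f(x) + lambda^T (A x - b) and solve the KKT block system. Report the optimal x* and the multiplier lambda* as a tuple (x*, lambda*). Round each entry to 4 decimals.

Form the Lagrangian:
  L(x, lambda) = (1/2) x^T Q x + c^T x + lambda^T (A x - b)
Stationarity (grad_x L = 0): Q x + c + A^T lambda = 0.
Primal feasibility: A x = b.

This gives the KKT block system:
  [ Q   A^T ] [ x     ]   [-c ]
  [ A    0  ] [ lambda ] = [ b ]

Solving the linear system:
  x*      = (-1.0571, -0.1143)
  lambda* = (1.3143)
  f(x*)   = -1.5571

x* = (-1.0571, -0.1143), lambda* = (1.3143)


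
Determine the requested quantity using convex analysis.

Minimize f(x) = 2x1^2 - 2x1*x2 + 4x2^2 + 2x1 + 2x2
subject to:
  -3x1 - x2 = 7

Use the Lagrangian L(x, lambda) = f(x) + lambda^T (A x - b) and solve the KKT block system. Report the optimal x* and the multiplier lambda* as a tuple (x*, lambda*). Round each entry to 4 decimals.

Form the Lagrangian:
  L(x, lambda) = (1/2) x^T Q x + c^T x + lambda^T (A x - b)
Stationarity (grad_x L = 0): Q x + c + A^T lambda = 0.
Primal feasibility: A x = b.

This gives the KKT block system:
  [ Q   A^T ] [ x     ]   [-c ]
  [ A    0  ] [ lambda ] = [ b ]

Solving the linear system:
  x*      = (-2.0227, -0.9318)
  lambda* = (-1.4091)
  f(x*)   = 1.9773

x* = (-2.0227, -0.9318), lambda* = (-1.4091)


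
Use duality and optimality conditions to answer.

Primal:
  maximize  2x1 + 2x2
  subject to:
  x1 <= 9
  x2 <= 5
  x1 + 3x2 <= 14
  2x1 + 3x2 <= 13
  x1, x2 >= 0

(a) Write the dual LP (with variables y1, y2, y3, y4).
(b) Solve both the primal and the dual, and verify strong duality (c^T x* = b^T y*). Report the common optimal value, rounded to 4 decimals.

The standard primal-dual pair for 'max c^T x s.t. A x <= b, x >= 0' is:
  Dual:  min b^T y  s.t.  A^T y >= c,  y >= 0.

So the dual LP is:
  minimize  9y1 + 5y2 + 14y3 + 13y4
  subject to:
    y1 + y3 + 2y4 >= 2
    y2 + 3y3 + 3y4 >= 2
    y1, y2, y3, y4 >= 0

Solving the primal: x* = (6.5, 0).
  primal value c^T x* = 13.
Solving the dual: y* = (0, 0, 0, 1).
  dual value b^T y* = 13.
Strong duality: c^T x* = b^T y*. Confirmed.

13


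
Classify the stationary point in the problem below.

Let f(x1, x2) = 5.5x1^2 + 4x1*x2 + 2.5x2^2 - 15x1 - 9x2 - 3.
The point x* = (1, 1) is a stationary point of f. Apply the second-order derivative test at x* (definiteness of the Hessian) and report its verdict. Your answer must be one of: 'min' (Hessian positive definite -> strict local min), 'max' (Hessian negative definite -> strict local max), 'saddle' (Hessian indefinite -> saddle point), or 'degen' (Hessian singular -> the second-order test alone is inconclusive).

Compute the Hessian H = grad^2 f:
  H = [[11, 4], [4, 5]]
Verify stationarity: grad f(x*) = H x* + g = (0, 0).
Eigenvalues of H: 3, 13.
Both eigenvalues > 0, so H is positive definite -> x* is a strict local min.

min


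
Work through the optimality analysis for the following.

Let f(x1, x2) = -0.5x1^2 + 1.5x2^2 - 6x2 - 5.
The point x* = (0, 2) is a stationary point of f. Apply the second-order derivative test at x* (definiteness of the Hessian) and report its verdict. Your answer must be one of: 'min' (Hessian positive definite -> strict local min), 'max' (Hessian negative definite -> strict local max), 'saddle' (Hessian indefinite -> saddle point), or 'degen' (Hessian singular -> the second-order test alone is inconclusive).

Compute the Hessian H = grad^2 f:
  H = [[-1, 0], [0, 3]]
Verify stationarity: grad f(x*) = H x* + g = (0, 0).
Eigenvalues of H: -1, 3.
Eigenvalues have mixed signs, so H is indefinite -> x* is a saddle point.

saddle


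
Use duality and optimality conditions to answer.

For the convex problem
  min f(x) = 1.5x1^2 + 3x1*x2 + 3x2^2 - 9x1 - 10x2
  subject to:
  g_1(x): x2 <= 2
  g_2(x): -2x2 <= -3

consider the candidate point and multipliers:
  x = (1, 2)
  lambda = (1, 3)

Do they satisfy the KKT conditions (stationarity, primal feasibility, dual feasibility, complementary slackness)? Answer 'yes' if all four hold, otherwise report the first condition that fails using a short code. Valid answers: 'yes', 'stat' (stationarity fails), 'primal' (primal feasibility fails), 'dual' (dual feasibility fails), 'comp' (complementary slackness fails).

Gradient of f: grad f(x) = Q x + c = (0, 5)
Constraint values g_i(x) = a_i^T x - b_i:
  g_1((1, 2)) = 0
  g_2((1, 2)) = -1
Stationarity residual: grad f(x) + sum_i lambda_i a_i = (0, 0)
  -> stationarity OK
Primal feasibility (all g_i <= 0): OK
Dual feasibility (all lambda_i >= 0): OK
Complementary slackness (lambda_i * g_i(x) = 0 for all i): FAILS

Verdict: the first failing condition is complementary_slackness -> comp.

comp


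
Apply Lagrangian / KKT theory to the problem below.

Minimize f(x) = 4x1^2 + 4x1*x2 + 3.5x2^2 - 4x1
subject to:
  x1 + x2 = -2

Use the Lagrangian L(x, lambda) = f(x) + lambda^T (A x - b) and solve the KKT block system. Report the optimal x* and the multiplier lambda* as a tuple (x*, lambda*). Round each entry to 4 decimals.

Form the Lagrangian:
  L(x, lambda) = (1/2) x^T Q x + c^T x + lambda^T (A x - b)
Stationarity (grad_x L = 0): Q x + c + A^T lambda = 0.
Primal feasibility: A x = b.

This gives the KKT block system:
  [ Q   A^T ] [ x     ]   [-c ]
  [ A    0  ] [ lambda ] = [ b ]

Solving the linear system:
  x*      = (-0.2857, -1.7143)
  lambda* = (13.1429)
  f(x*)   = 13.7143

x* = (-0.2857, -1.7143), lambda* = (13.1429)
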